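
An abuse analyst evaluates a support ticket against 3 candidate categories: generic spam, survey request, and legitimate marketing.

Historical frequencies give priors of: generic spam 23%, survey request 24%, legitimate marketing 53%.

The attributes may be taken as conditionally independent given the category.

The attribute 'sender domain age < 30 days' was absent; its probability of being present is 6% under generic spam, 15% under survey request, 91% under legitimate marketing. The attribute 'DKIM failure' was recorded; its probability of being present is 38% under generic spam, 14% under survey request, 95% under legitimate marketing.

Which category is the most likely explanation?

By Bayes' rule with conditional independence, the unnormalized weight for each hypothesis is prior × ∏ likelihoods (using 1 − P(present | H) for each absent attribute):
  generic spam: 0.23 × (1 − 0.06) × 0.38 = 0.082156
  survey request: 0.24 × (1 − 0.15) × 0.14 = 0.02856
  legitimate marketing: 0.53 × (1 − 0.91) × 0.95 = 0.045315
Normalizing constant Z = 0.082156 + 0.02856 + 0.045315 = 0.15603.
P(generic spam | evidence) ≈ 0.082156 / 0.15603 ≈ 0.527
P(survey request | evidence) ≈ 0.02856 / 0.15603 ≈ 0.183
P(legitimate marketing | evidence) ≈ 0.045315 / 0.15603 ≈ 0.290
The largest is 0.527, so generic spam is most probable.

generic spam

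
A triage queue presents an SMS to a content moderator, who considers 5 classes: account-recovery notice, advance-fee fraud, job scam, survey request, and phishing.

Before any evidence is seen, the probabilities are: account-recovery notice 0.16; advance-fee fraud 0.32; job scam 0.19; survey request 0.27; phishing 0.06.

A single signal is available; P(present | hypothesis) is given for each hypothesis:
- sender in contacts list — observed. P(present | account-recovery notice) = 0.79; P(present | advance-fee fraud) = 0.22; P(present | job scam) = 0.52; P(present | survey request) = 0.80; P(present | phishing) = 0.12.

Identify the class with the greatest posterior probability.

For each hypothesis, the unnormalized posterior weight is prior × likelihood:
  account-recovery notice: 0.16 × 0.79 = 0.1264
  advance-fee fraud: 0.32 × 0.22 = 0.0704
  job scam: 0.19 × 0.52 = 0.0988
  survey request: 0.27 × 0.80 = 0.216
  phishing: 0.06 × 0.12 = 0.0072
The unnormalized weights sum to 0.5188.
P(account-recovery notice | evidence) ≈ 0.1264 / 0.5188 ≈ 0.244
P(advance-fee fraud | evidence) ≈ 0.0704 / 0.5188 ≈ 0.136
P(job scam | evidence) ≈ 0.0988 / 0.5188 ≈ 0.190
P(survey request | evidence) ≈ 0.216 / 0.5188 ≈ 0.416
P(phishing | evidence) ≈ 0.0072 / 0.5188 ≈ 0.014
The largest is 0.416, so survey request is most probable.

survey request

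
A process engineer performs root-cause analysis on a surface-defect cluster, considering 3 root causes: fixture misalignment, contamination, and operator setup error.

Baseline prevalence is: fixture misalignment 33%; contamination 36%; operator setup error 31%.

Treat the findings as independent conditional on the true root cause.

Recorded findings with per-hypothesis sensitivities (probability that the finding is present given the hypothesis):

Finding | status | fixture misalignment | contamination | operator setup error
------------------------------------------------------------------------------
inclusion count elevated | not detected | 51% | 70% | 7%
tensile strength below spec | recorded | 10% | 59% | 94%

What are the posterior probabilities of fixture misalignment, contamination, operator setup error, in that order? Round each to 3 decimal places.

Multiply each prior by the joint likelihood of the evidence pattern (using 1 − P(present | H) for each absent finding):
  fixture misalignment: 0.33 × (1 − 0.51) × 0.10 = 0.01617
  contamination: 0.36 × (1 − 0.70) × 0.59 = 0.06372
  operator setup error: 0.31 × (1 − 0.07) × 0.94 = 0.271
Normalizing constant Z = 0.01617 + 0.06372 + 0.271 = 0.35089.
P(fixture misalignment | evidence) = 0.01617 / 0.35089 ≈ 0.046
P(contamination | evidence) = 0.06372 / 0.35089 ≈ 0.182
P(operator setup error | evidence) = 0.271 / 0.35089 ≈ 0.772

0.046, 0.182, 0.772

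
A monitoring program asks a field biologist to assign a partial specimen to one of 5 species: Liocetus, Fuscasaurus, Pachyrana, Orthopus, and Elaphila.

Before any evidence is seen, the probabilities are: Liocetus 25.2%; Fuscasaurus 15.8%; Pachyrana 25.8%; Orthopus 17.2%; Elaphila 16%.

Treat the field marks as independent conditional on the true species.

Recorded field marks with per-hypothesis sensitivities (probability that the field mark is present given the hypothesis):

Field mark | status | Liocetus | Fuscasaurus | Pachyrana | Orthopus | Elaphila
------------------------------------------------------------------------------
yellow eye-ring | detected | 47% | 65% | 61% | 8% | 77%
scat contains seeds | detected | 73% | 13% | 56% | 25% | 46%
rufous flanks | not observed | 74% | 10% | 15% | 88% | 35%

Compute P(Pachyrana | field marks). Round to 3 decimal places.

Multiply each prior by the joint likelihood of the field mark pattern (using 1 − P(present | H) for each absent field mark):
  Liocetus: 0.252 × 0.47 × 0.73 × (1 − 0.74) = 0.02248
  Fuscasaurus: 0.158 × 0.65 × 0.13 × (1 − 0.10) = 0.012016
  Pachyrana: 0.258 × 0.61 × 0.56 × (1 − 0.15) = 0.074913
  Orthopus: 0.172 × 0.08 × 0.25 × (1 − 0.88) = 0.0004128
  Elaphila: 0.160 × 0.77 × 0.46 × (1 − 0.35) = 0.036837
Marginal likelihood of the evidence = 0.14666.
P(Pachyrana | evidence) = 0.074913 / 0.14666 ≈ 0.511.

0.511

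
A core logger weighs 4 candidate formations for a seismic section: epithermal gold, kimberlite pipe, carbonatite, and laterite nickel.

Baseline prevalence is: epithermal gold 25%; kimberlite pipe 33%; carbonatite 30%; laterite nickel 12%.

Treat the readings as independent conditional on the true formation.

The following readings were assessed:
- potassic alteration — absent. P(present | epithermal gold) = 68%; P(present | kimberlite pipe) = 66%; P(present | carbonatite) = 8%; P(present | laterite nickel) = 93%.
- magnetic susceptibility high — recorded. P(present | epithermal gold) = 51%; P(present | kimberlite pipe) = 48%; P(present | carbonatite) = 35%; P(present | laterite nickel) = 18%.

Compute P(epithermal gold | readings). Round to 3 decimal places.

0.212

For each hypothesis, the unnormalized posterior weight is prior × product of the reading likelihoods (using 1 − P(present | H) for each absent reading):
  epithermal gold: 0.25 × (1 − 0.68) × 0.51 = 0.0408
  kimberlite pipe: 0.33 × (1 − 0.66) × 0.48 = 0.053856
  carbonatite: 0.30 × (1 − 0.08) × 0.35 = 0.0966
  laterite nickel: 0.12 × (1 − 0.93) × 0.18 = 0.001512
Marginal likelihood of the evidence = 0.19277.
P(epithermal gold | evidence) = 0.0408 / 0.19277 ≈ 0.212.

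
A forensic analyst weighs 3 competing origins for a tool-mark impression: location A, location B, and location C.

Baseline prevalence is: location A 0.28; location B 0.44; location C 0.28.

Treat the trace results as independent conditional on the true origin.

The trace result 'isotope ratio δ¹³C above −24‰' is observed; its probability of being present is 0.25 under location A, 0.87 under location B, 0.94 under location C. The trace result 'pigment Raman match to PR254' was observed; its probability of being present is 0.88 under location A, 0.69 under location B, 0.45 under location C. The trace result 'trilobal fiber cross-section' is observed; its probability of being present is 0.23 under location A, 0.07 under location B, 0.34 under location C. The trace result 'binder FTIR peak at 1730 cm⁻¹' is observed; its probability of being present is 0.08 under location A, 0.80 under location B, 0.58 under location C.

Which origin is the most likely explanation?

Multiply each prior by the joint likelihood of the trace result pattern:
  location A: 0.28 × 0.25 × 0.88 × 0.23 × 0.08 = 0.0011334
  location B: 0.44 × 0.87 × 0.69 × 0.07 × 0.80 = 0.014791
  location C: 0.28 × 0.94 × 0.45 × 0.34 × 0.58 = 0.023356
Marginal likelihood of the evidence = 0.039281.
P(location A | evidence) ≈ 0.0011334 / 0.039281 ≈ 0.029
P(location B | evidence) ≈ 0.014791 / 0.039281 ≈ 0.377
P(location C | evidence) ≈ 0.023356 / 0.039281 ≈ 0.595
The largest is 0.595, so location C is most probable.

location C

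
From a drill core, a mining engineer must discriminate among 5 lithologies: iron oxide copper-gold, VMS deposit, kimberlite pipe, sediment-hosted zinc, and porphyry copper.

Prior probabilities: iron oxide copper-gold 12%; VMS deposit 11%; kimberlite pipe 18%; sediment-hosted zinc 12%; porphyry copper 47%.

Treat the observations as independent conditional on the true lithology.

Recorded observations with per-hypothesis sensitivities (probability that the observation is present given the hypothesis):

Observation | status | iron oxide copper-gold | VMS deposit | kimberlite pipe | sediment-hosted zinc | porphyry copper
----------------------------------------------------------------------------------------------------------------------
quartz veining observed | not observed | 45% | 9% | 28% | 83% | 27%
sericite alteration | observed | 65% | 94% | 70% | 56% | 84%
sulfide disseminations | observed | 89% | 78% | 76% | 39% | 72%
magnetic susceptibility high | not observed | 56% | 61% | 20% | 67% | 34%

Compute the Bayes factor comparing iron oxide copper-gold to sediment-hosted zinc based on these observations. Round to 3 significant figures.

The Bayes factor is the ratio of the joint likelihoods of the evidence pattern under the two hypotheses (using 1 − P(present | H) for each absent observation).
  iron oxide copper-gold: (1 − 0.45) × 0.65 × 0.89 × (1 − 0.56) = 0.14
  sediment-hosted zinc: (1 − 0.83) × 0.56 × 0.39 × (1 − 0.67) = 0.012252
Bayes factor = 0.14 / 0.012252 ≈ 11.4

11.4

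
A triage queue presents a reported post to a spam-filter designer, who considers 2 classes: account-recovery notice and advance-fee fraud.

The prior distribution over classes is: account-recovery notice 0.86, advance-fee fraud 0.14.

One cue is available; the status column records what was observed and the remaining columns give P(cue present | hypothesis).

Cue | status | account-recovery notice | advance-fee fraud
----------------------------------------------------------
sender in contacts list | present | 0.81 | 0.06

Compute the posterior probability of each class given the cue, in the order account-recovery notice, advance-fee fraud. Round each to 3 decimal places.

For each hypothesis, the unnormalized posterior weight is prior × likelihood:
  account-recovery notice: 0.86 × 0.81 = 0.6966
  advance-fee fraud: 0.14 × 0.06 = 0.0084
Marginal likelihood of the evidence = 0.705.
P(account-recovery notice | evidence) = 0.6966 / 0.705 ≈ 0.988
P(advance-fee fraud | evidence) = 0.0084 / 0.705 ≈ 0.012

0.988, 0.012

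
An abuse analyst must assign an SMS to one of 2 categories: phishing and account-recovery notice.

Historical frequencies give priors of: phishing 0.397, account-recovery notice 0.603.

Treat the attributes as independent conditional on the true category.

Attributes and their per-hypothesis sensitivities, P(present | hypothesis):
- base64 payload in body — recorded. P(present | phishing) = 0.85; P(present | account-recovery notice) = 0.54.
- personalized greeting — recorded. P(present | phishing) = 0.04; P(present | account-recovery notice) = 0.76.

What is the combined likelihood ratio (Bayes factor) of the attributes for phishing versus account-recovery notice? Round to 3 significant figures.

The Bayes factor is the ratio of the joint likelihoods of the attribute pattern under the two hypotheses.
  phishing: 0.85 × 0.04 = 0.034
  account-recovery notice: 0.54 × 0.76 = 0.4104
Bayes factor = 0.034 / 0.4104 ≈ 0.0828

0.0828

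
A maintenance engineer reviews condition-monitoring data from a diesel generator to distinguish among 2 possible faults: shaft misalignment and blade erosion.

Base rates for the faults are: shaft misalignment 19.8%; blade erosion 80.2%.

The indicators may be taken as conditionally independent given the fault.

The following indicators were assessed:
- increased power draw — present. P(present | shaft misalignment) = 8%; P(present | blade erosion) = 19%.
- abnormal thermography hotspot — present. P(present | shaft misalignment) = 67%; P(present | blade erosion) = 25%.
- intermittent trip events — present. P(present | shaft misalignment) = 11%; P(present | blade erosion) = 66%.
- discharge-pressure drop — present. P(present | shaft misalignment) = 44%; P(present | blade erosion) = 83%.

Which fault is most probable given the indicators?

For each hypothesis, the unnormalized posterior weight is prior × product of the indicator likelihoods:
  shaft misalignment: 0.198 × 0.08 × 0.67 × 0.11 × 0.44 = 0.00051366
  blade erosion: 0.802 × 0.19 × 0.25 × 0.66 × 0.83 = 0.020868
The unnormalized weights sum to 0.021382.
P(shaft misalignment | evidence) ≈ 0.00051366 / 0.021382 ≈ 0.024
P(blade erosion | evidence) ≈ 0.020868 / 0.021382 ≈ 0.976
The largest is 0.976, so blade erosion is most probable.

blade erosion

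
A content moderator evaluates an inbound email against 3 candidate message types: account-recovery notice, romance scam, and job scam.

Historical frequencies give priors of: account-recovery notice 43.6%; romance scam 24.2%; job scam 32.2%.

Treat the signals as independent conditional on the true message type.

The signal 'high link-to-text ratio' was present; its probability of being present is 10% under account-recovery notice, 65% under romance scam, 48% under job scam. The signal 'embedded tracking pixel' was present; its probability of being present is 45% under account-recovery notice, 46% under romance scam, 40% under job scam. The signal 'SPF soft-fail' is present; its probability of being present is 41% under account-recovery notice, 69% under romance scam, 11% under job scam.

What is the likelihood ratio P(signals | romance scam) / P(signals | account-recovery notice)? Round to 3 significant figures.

11.2

Take the product of per-signal likelihoods under each hypothesis, then divide.
  romance scam: 0.65 × 0.46 × 0.69 = 0.20631
  account-recovery notice: 0.10 × 0.45 × 0.41 = 0.01845
Bayes factor = 0.20631 / 0.01845 ≈ 11.2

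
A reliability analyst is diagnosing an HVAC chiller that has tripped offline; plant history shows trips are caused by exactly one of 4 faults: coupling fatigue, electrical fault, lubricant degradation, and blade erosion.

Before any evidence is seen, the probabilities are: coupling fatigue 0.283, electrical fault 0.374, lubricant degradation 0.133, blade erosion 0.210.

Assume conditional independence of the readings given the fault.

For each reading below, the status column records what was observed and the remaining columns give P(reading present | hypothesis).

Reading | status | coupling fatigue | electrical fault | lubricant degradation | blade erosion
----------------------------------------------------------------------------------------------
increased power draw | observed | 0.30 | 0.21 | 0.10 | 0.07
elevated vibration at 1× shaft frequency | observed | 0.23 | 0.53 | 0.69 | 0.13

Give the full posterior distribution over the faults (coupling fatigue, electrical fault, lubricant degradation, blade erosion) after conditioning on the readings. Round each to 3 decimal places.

Multiply each prior by the joint likelihood of the reading pattern:
  coupling fatigue: 0.283 × 0.30 × 0.23 = 0.019527
  electrical fault: 0.374 × 0.21 × 0.53 = 0.041626
  lubricant degradation: 0.133 × 0.10 × 0.69 = 0.009177
  blade erosion: 0.210 × 0.07 × 0.13 = 0.001911
The unnormalized weights sum to 0.072241.
P(coupling fatigue | evidence) = 0.019527 / 0.072241 ≈ 0.270
P(electrical fault | evidence) = 0.041626 / 0.072241 ≈ 0.576
P(lubricant degradation | evidence) = 0.009177 / 0.072241 ≈ 0.127
P(blade erosion | evidence) = 0.001911 / 0.072241 ≈ 0.026

0.270, 0.576, 0.127, 0.026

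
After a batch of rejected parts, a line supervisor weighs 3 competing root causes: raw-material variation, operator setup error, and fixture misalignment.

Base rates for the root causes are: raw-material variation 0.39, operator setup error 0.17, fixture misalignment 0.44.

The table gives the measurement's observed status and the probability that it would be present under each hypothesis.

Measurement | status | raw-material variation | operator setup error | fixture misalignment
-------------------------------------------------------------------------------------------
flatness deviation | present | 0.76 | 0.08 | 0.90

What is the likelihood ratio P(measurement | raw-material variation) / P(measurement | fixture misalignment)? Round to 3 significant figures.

0.844

Likelihood of this measurement under each hypothesis:
  raw-material variation: 0.76
  fixture misalignment: 0.9
Bayes factor = 0.76 / 0.9 ≈ 0.844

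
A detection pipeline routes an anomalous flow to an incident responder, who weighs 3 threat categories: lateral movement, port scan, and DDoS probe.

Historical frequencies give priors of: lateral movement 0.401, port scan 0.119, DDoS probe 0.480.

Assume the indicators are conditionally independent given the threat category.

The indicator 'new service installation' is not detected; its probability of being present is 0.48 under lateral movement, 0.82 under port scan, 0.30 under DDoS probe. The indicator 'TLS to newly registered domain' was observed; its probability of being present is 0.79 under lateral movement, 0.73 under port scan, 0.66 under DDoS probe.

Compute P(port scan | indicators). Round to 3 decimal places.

0.039

For each hypothesis, the unnormalized posterior weight is prior × product of the indicator likelihoods (using 1 − P(present | H) for each absent indicator):
  lateral movement: 0.401 × (1 − 0.48) × 0.79 = 0.16473
  port scan: 0.119 × (1 − 0.82) × 0.73 = 0.015637
  DDoS probe: 0.480 × (1 − 0.30) × 0.66 = 0.22176
Marginal likelihood of the evidence = 0.40213.
P(port scan | evidence) = 0.015637 / 0.40213 ≈ 0.039.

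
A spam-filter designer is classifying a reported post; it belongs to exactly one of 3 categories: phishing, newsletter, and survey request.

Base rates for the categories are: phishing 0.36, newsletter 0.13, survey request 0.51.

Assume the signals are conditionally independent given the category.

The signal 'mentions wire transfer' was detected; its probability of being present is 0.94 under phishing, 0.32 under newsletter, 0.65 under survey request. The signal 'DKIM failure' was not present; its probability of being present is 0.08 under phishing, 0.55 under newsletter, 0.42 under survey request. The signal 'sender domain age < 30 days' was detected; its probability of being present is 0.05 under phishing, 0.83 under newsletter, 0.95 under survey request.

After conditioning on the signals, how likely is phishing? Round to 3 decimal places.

For each hypothesis, the unnormalized posterior weight is prior × product of the signal likelihoods (using 1 − P(present | H) for each absent signal):
  phishing: 0.36 × 0.94 × (1 − 0.08) × 0.05 = 0.015566
  newsletter: 0.13 × 0.32 × (1 − 0.55) × 0.83 = 0.015538
  survey request: 0.51 × 0.65 × (1 − 0.42) × 0.95 = 0.18266
Marginal likelihood of the evidence = 0.21376.
P(phishing | evidence) = 0.015566 / 0.21376 ≈ 0.073.

0.073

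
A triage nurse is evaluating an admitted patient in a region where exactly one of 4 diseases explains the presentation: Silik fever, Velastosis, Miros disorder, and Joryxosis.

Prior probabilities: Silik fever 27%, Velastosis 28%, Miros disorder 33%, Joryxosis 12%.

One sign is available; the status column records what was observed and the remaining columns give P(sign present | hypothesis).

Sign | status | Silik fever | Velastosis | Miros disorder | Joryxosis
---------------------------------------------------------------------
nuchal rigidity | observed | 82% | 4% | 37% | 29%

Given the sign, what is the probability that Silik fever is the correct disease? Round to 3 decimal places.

0.568

Multiply each prior by the likelihood of the sign:
  Silik fever: 0.27 × 0.82 = 0.2214
  Velastosis: 0.28 × 0.04 = 0.0112
  Miros disorder: 0.33 × 0.37 = 0.1221
  Joryxosis: 0.12 × 0.29 = 0.0348
The unnormalized weights sum to 0.3895.
P(Silik fever | evidence) = 0.2214 / 0.3895 ≈ 0.568.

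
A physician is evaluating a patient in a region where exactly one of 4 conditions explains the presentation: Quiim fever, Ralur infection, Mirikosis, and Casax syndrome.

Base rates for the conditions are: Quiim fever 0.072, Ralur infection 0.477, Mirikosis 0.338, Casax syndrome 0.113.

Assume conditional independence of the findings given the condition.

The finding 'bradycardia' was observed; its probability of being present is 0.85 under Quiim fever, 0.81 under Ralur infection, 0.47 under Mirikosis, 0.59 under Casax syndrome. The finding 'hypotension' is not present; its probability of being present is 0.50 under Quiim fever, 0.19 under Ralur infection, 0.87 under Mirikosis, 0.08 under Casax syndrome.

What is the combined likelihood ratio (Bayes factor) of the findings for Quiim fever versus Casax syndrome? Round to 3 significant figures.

Take the product of per-finding likelihoods under each hypothesis (using 1 − P(present | H) for each absent finding), then divide.
  Quiim fever: 0.85 × (1 − 0.50) = 0.425
  Casax syndrome: 0.59 × (1 − 0.08) = 0.5428
Bayes factor = 0.425 / 0.5428 ≈ 0.783

0.783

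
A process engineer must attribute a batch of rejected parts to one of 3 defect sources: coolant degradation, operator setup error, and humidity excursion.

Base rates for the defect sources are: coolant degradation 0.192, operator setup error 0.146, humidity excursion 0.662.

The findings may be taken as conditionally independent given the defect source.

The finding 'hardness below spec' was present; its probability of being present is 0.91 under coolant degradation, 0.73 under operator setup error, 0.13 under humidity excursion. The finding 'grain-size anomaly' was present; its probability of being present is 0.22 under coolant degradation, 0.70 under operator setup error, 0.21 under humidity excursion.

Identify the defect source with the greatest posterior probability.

operator setup error

Multiply each prior by the joint likelihood of the evidence pattern:
  coolant degradation: 0.192 × 0.91 × 0.22 = 0.038438
  operator setup error: 0.146 × 0.73 × 0.70 = 0.074606
  humidity excursion: 0.662 × 0.13 × 0.21 = 0.018073
Normalizing constant Z = 0.038438 + 0.074606 + 0.018073 = 0.13112.
P(coolant degradation | evidence) ≈ 0.038438 / 0.13112 ≈ 0.293
P(operator setup error | evidence) ≈ 0.074606 / 0.13112 ≈ 0.569
P(humidity excursion | evidence) ≈ 0.018073 / 0.13112 ≈ 0.138
The largest is 0.569, so operator setup error is most probable.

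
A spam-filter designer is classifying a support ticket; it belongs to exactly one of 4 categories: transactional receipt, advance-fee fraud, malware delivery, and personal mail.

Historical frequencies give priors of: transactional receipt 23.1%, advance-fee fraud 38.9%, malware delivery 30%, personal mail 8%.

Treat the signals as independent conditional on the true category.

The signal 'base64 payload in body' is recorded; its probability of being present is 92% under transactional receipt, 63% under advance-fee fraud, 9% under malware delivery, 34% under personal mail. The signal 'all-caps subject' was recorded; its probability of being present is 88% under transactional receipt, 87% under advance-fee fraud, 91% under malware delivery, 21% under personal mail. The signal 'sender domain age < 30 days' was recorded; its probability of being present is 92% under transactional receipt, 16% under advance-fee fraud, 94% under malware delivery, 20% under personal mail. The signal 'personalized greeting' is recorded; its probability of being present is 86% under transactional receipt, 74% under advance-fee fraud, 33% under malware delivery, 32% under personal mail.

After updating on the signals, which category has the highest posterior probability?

Multiply each prior by the joint likelihood of the signal pattern:
  transactional receipt: 0.231 × 0.92 × 0.88 × 0.92 × 0.86 = 0.14797
  advance-fee fraud: 0.389 × 0.63 × 0.87 × 0.16 × 0.74 = 0.025244
  malware delivery: 0.300 × 0.09 × 0.91 × 0.94 × 0.33 = 0.0076216
  personal mail: 0.080 × 0.34 × 0.21 × 0.20 × 0.32 = 0.00036557
Marginal likelihood of the evidence = 0.1812.
P(transactional receipt | evidence) ≈ 0.14797 / 0.1812 ≈ 0.817
P(advance-fee fraud | evidence) ≈ 0.025244 / 0.1812 ≈ 0.139
P(malware delivery | evidence) ≈ 0.0076216 / 0.1812 ≈ 0.042
P(personal mail | evidence) ≈ 0.00036557 / 0.1812 ≈ 0.002
The largest is 0.817, so transactional receipt is most probable.

transactional receipt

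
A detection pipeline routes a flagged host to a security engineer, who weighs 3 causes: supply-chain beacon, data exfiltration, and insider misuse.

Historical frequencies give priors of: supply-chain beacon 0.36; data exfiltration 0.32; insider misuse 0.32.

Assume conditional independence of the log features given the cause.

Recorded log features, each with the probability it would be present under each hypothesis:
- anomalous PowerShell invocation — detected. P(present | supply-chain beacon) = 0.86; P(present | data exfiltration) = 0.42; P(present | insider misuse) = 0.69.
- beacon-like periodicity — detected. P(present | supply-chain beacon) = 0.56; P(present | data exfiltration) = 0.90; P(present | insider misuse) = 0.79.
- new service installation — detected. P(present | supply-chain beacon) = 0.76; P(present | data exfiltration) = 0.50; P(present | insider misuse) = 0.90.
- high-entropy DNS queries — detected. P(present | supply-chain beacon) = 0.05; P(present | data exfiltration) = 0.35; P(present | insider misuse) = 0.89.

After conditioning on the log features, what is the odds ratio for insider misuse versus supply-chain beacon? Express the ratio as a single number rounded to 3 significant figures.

21.2

The normalizing constant cancels in an odds ratio, so compute prior × likelihood for the two hypotheses only:
  insider misuse: 0.32 × 0.69 × 0.79 × 0.90 × 0.89 = 0.13972
  supply-chain beacon: 0.36 × 0.86 × 0.56 × 0.76 × 0.05 = 0.0065883
Posterior odds = 0.13972 / 0.0065883 ≈ 21.2.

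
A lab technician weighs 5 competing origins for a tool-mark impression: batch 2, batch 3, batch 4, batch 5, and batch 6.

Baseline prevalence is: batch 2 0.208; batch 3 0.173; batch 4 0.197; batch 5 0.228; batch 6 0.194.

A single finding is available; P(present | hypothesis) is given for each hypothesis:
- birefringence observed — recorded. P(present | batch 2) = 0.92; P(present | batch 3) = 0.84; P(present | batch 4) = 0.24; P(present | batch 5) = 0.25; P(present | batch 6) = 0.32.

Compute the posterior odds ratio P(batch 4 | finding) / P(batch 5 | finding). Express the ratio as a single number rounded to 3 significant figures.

0.829

Unnormalized posterior weight (prior times the finding likelihood) for each of the two hypotheses:
  batch 4: 0.197 × 0.24 = 0.04728
  batch 5: 0.228 × 0.25 = 0.057
Posterior odds = 0.04728 / 0.057 ≈ 0.829.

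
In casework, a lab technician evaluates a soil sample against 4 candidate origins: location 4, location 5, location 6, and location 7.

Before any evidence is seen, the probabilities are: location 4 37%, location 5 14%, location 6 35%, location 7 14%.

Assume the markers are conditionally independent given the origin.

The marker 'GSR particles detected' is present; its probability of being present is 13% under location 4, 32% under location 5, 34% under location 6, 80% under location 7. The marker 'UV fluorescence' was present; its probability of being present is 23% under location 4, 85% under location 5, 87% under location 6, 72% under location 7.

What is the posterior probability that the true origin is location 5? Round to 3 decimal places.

0.163

For each hypothesis, the unnormalized posterior weight is prior × product of the marker likelihoods:
  location 4: 0.37 × 0.13 × 0.23 = 0.011063
  location 5: 0.14 × 0.32 × 0.85 = 0.03808
  location 6: 0.35 × 0.34 × 0.87 = 0.10353
  location 7: 0.14 × 0.80 × 0.72 = 0.08064
Normalizing constant Z = 0.011063 + 0.03808 + 0.10353 + 0.08064 = 0.23331.
P(location 5 | evidence) = 0.03808 / 0.23331 ≈ 0.163.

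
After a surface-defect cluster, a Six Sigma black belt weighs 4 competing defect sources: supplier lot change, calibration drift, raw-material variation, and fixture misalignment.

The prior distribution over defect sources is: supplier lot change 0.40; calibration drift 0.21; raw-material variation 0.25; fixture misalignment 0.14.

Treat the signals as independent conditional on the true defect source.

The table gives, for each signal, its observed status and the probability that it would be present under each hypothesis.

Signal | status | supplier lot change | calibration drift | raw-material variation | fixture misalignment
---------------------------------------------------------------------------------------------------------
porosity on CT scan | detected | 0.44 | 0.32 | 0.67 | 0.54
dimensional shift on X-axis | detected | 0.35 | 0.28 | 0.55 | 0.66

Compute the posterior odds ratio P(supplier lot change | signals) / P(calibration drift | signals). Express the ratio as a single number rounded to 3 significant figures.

Posterior odds equal prior odds times the likelihood ratio; only the two competing hypotheses matter.
  supplier lot change: 0.40 × 0.44 × 0.35 = 0.0616
  calibration drift: 0.21 × 0.32 × 0.28 = 0.018816
Odds(supplier lot change : calibration drift) = 0.0616 / 0.018816 ≈ 3.27.

3.27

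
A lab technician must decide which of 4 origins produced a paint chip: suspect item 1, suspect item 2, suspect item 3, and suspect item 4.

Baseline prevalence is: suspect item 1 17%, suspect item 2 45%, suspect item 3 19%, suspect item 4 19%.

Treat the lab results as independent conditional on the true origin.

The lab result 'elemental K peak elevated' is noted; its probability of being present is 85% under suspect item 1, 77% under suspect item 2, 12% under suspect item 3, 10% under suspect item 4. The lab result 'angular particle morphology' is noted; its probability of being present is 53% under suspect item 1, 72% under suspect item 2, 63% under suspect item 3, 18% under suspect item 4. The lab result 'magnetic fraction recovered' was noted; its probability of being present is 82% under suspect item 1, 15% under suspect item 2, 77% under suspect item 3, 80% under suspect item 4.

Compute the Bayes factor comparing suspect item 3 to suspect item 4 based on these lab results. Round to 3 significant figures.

Take the product of per-lab result likelihoods under each hypothesis, then divide.
  suspect item 3: 0.12 × 0.63 × 0.77 = 0.058212
  suspect item 4: 0.10 × 0.18 × 0.80 = 0.0144
Bayes factor = 0.058212 / 0.0144 ≈ 4.04

4.04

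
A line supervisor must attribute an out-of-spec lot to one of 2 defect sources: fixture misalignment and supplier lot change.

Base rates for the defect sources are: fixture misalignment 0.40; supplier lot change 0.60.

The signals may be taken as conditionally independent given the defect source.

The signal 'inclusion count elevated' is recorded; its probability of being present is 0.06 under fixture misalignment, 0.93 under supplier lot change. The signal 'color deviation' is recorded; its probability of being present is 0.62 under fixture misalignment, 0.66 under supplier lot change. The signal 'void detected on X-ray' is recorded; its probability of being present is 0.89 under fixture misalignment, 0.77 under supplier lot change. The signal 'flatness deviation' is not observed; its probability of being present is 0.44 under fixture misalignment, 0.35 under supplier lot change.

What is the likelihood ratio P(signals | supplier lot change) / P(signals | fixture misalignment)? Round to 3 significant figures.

16.6

Take the product of per-signal likelihoods under each hypothesis (using 1 − P(present | H) for each absent signal), then divide.
  supplier lot change: 0.93 × 0.66 × 0.77 × (1 − 0.35) = 0.30721
  fixture misalignment: 0.06 × 0.62 × 0.89 × (1 − 0.44) = 0.01854
Bayes factor = 0.30721 / 0.01854 ≈ 16.6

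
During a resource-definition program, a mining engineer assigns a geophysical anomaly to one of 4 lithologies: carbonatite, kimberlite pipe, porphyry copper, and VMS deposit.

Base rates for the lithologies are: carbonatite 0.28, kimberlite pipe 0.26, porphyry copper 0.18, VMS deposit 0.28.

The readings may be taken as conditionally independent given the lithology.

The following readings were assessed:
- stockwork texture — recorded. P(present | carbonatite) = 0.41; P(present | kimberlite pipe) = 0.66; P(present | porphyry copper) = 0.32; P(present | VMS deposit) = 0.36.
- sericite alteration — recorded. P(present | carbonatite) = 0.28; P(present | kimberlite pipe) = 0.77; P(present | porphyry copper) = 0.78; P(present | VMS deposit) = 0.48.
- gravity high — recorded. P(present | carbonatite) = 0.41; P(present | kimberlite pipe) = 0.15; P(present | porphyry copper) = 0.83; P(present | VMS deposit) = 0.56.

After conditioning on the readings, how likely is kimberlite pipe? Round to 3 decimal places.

For each hypothesis, the unnormalized posterior weight is prior × product of the reading likelihoods:
  carbonatite: 0.28 × 0.41 × 0.28 × 0.41 = 0.013179
  kimberlite pipe: 0.26 × 0.66 × 0.77 × 0.15 = 0.01982
  porphyry copper: 0.18 × 0.32 × 0.78 × 0.83 = 0.03729
  VMS deposit: 0.28 × 0.36 × 0.48 × 0.56 = 0.027095
The unnormalized weights sum to 0.097384.
P(kimberlite pipe | evidence) = 0.01982 / 0.097384 ≈ 0.204.

0.204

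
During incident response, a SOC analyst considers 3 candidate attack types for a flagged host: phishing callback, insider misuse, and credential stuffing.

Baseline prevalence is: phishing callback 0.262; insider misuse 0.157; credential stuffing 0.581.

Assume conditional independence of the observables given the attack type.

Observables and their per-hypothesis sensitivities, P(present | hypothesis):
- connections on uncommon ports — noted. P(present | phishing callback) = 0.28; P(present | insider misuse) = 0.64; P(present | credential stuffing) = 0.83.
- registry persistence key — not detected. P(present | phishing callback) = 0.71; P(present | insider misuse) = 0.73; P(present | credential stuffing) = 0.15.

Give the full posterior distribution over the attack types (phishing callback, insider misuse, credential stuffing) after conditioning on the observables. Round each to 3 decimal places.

For each hypothesis, the unnormalized posterior weight is prior × product of the observable likelihoods (using 1 − P(present | H) for each absent observable):
  phishing callback: 0.262 × 0.28 × (1 − 0.71) = 0.021274
  insider misuse: 0.157 × 0.64 × (1 − 0.73) = 0.02713
  credential stuffing: 0.581 × 0.83 × (1 − 0.15) = 0.4099
Marginal likelihood of the evidence = 0.4583.
P(phishing callback | evidence) = 0.021274 / 0.4583 ≈ 0.046
P(insider misuse | evidence) = 0.02713 / 0.4583 ≈ 0.059
P(credential stuffing | evidence) = 0.4099 / 0.4583 ≈ 0.894

0.046, 0.059, 0.894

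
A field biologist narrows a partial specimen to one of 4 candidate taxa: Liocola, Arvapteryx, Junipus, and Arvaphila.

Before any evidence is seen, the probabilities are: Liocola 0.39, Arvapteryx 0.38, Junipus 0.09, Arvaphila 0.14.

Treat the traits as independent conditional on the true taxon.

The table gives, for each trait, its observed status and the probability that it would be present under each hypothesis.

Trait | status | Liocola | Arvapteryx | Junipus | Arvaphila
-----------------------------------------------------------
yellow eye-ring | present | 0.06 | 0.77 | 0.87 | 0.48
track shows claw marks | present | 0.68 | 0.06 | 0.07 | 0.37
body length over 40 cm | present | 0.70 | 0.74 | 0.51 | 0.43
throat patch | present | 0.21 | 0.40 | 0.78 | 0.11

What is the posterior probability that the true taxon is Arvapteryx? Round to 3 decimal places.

For each hypothesis, the unnormalized posterior weight is prior × product of the trait likelihoods:
  Liocola: 0.39 × 0.06 × 0.68 × 0.70 × 0.21 = 0.0023391
  Arvapteryx: 0.38 × 0.77 × 0.06 × 0.74 × 0.40 = 0.0051966
  Junipus: 0.09 × 0.87 × 0.07 × 0.51 × 0.78 = 0.0021803
  Arvaphila: 0.14 × 0.48 × 0.37 × 0.43 × 0.11 = 0.0011761
Normalizing constant Z = 0.0023391 + 0.0051966 + 0.0021803 + 0.0011761 = 0.010892.
P(Arvapteryx | evidence) = 0.0051966 / 0.010892 ≈ 0.477.

0.477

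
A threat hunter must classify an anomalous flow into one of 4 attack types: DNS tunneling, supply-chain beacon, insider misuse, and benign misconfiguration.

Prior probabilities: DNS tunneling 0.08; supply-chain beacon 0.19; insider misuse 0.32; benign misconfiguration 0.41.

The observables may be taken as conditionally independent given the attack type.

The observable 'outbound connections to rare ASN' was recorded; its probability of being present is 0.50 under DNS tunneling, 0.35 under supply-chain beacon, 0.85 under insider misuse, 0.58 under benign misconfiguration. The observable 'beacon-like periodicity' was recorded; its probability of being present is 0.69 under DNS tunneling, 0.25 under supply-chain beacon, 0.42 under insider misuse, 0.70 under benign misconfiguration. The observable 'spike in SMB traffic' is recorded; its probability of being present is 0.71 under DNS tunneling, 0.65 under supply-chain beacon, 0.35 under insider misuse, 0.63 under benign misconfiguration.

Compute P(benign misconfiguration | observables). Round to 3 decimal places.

0.598

Multiply each prior by the joint likelihood of the observable pattern:
  DNS tunneling: 0.08 × 0.50 × 0.69 × 0.71 = 0.019596
  supply-chain beacon: 0.19 × 0.35 × 0.25 × 0.65 = 0.010806
  insider misuse: 0.32 × 0.85 × 0.42 × 0.35 = 0.039984
  benign misconfiguration: 0.41 × 0.58 × 0.70 × 0.63 = 0.10487
The unnormalized weights sum to 0.17526.
P(benign misconfiguration | evidence) = 0.10487 / 0.17526 ≈ 0.598.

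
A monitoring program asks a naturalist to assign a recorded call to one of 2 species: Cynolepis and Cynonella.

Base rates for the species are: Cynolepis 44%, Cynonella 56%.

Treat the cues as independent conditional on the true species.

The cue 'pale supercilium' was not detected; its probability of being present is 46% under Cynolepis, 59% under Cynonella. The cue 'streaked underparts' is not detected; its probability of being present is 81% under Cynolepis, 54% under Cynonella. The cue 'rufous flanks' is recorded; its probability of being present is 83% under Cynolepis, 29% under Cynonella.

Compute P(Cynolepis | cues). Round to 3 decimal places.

0.550

By Bayes' rule with conditional independence, the unnormalized weight for each hypothesis is prior × ∏ likelihoods (using 1 − P(present | H) for each absent cue):
  Cynolepis: 0.44 × (1 − 0.46) × (1 − 0.81) × 0.83 = 0.03747
  Cynonella: 0.56 × (1 − 0.59) × (1 − 0.54) × 0.29 = 0.030629
The unnormalized weights sum to 0.068098.
P(Cynolepis | evidence) = 0.03747 / 0.068098 ≈ 0.550.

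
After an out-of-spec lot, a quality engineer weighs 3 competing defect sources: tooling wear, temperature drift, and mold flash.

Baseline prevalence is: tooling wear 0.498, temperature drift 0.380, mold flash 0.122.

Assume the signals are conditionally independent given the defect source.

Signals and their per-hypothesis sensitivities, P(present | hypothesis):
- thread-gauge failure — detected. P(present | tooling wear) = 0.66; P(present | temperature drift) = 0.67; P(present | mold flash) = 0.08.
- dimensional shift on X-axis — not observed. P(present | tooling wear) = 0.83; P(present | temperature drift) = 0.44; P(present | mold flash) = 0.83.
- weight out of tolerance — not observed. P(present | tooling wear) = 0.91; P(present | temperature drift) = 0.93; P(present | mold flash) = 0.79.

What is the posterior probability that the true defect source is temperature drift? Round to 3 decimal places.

0.650

By Bayes' rule with conditional independence, the unnormalized weight for each hypothesis is prior × ∏ likelihoods (using 1 − P(present | H) for each absent signal):
  tooling wear: 0.498 × 0.66 × (1 − 0.83) × (1 − 0.91) = 0.0050288
  temperature drift: 0.380 × 0.67 × (1 − 0.44) × (1 − 0.93) = 0.0099803
  mold flash: 0.122 × 0.08 × (1 − 0.83) × (1 − 0.79) = 0.00034843
Normalizing constant Z = 0.0050288 + 0.0099803 + 0.00034843 = 0.015358.
P(temperature drift | evidence) = 0.0099803 / 0.015358 ≈ 0.650.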